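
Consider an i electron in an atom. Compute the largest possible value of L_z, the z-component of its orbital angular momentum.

L_z,max = 6ℏ

An i state has l = 6.
L_z = m_l ℏ with m_l ∈ {−6, …, 6}; the maximum is m_l = 6.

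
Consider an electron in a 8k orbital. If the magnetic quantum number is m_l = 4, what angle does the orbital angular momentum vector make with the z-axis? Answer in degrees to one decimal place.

θ ≈ 57.7°

For 8k, l = 7.
|L|² = l(l+1)ℏ² = 56ℏ², so |L| = 2√14 ℏ.
L_z = m_l ℏ = 4ℏ.
cos θ = L_z/|L| = 4/√56, so θ ≈ 57.7°.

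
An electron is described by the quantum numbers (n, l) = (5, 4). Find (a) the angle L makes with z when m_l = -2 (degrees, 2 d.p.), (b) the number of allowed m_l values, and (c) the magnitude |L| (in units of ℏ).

θ(m_l=-2) ≈ 116.57°; 9 values; |L| = 2√5 ℏ ≈ 4.472ℏ

For m_l = -2: cos θ = -2/√20, θ ≈ 116.57°.
There are 2l+1 = 9 values of m_l.
|L| = ℏ√(4·5) = 2√5 ℏ ≈ 4.472ℏ.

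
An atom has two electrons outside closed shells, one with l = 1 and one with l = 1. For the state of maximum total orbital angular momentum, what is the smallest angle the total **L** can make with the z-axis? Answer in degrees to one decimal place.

Angular momentum addition gives L = |l₁ − l₂|, …, l₁ + l₂.
Allowed values: L = 0, 1, 2.
The maximum is L = 2, with |L_tot| = ℏ√(2·3) = √6 ℏ.
The minimum angle with z is arccos(2/√6) ≈ 35.3°.

θ_min ≈ 35.3°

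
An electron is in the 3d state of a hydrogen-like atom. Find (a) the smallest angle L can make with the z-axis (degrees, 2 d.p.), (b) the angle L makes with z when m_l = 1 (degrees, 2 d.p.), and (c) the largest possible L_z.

For 3d, l = 2.
cos θ_min = 2/√6, so θ_min ≈ 35.26°.
For m_l = 1: cos θ = 1/√6, θ ≈ 65.91°.
L_z,max = lℏ = 2ℏ.

θ_min ≈ 35.26°; θ(m_l=1) ≈ 65.91°; L_z,max = 2ℏ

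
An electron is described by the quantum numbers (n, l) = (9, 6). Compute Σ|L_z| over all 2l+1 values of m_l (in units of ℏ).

m_l runs from −6 to 6, i.e. {-6, -5, -4, -3, -2, -1, 0, 1, 2, 3, 4, 5, 6}.
Σ|m_l| = 2(1+2+…+6) = 42.

Σ|L_z| = 42 ℏ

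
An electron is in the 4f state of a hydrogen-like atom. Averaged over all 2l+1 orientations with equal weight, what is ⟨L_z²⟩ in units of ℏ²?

The 4f subshell has l = 3.
m_l runs from −3 to 3, i.e. {-3, -2, -1, 0, 1, 2, 3}.
⟨L_z²⟩ = ℏ²·l(l+1)/3 = 4ℏ².

⟨L_z²⟩ = 4 ℏ²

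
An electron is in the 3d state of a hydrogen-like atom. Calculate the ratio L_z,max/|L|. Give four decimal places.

For 3d, l = 2.
|L| = √6 ℏ ≈ 2.4495ℏ, while L_z,max = lℏ = 2ℏ.
L_z,max/|L| = 2/√6 = 0.8165.

L_z,max/|L| = 0.8165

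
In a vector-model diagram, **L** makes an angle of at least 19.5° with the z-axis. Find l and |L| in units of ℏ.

l = 8, |L| = 6√2 ℏ ≈ 8.485ℏ

cos²θ_min = l/(l+1) = 0.8886.
Thus l = 0.8886/(1 − 0.8886) ≈ 8.
Then |L| = ℏ√(8·9) = 6√2 ℏ.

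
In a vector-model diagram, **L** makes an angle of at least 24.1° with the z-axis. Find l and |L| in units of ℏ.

l = 5, |L| = √30 ℏ ≈ 5.477ℏ

cos²θ_min = l/(l+1) = 0.8333.
l = cos²θ/sin²θ ≈ 5.
Then |L| = ℏ√(5·6) = √30 ℏ.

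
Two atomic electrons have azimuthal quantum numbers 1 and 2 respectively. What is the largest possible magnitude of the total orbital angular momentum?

|L_tot|_max = 2√3 ℏ ≈ 3.464ℏ

L runs from |1 − 2| = 1 to 1 + 2 = 3.
L ∈ {1, 2, 3}.
The largest magnitude corresponds to L = 3: |L_tot| = ℏ√(3·4) = 2√3 ℏ.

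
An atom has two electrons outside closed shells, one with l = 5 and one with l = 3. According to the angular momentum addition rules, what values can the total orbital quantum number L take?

L runs from |5 − 3| = 2 to 5 + 3 = 8.
L ∈ {2, 3, 4, 5, 6, 7, 8}.

L = 2, 3, 4, 5, 6, 7, 8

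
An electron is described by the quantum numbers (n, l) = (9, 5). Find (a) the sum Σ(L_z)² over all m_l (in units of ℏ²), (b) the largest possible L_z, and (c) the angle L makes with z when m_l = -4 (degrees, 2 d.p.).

Σ m_l² = 110, so Σ(L_z)² = 110 ℏ².
L_z,max = lℏ = 5ℏ.
For m_l = -4: cos θ = -4/√30, θ ≈ 136.91°.

Σ(L_z)² = 110 ℏ²; L_z,max = 5ℏ; θ(m_l=-4) ≈ 136.91°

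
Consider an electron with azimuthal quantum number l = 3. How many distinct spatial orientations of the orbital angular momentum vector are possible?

The number of m_l values is 2l + 1 = 2·3 + 1 = 7.

7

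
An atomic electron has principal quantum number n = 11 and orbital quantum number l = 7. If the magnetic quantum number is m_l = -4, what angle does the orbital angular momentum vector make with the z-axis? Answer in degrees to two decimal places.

θ ≈ 122.31°

|L|² = l(l+1)ℏ² = 56ℏ², so |L| = 2√14 ℏ.
L_z = m_l ℏ = −4ℏ.
cos θ = L_z/|L| = -4/√56, so θ ≈ 122.31°.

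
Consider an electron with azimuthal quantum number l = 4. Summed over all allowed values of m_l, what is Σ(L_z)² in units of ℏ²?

Σ(L_z)² = 60 ℏ²

The allowed m_l values are -4, -3, -2, -1, 0, 1, 2, 3, 4.
Summing m² from −4 to 4: Σ m_l² = 60.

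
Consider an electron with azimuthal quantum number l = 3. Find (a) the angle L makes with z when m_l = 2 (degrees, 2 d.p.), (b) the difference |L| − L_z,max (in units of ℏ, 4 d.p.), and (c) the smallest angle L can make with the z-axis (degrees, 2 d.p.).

θ(m_l=2) ≈ 54.74°; |L|−L_z,max ≈ 0.4641ℏ; θ_min ≈ 30.00°

For m_l = 2: cos θ = 2/√12, θ ≈ 54.74°.
|L| − L_z,max = (2√3 − 3)ℏ ≈ 0.4641ℏ.
cos θ_min = 3/√12, so θ_min ≈ 30.00°.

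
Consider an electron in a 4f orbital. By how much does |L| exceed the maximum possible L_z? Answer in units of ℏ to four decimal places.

|L| − L_z,max ≈ 0.4641ℏ

4f means n = 4, l = 3.
|L| = 2√3 ℏ ≈ 3.4641ℏ, while L_z,max = lℏ = 3ℏ.
The difference is (2√3 − 3)ℏ ≈ 0.4641ℏ.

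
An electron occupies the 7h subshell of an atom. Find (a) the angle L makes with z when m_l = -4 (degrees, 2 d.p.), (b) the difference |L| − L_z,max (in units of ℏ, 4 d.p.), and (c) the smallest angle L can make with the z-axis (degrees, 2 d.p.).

θ(m_l=-4) ≈ 136.91°; |L|−L_z,max ≈ 0.4772ℏ; θ_min ≈ 24.09°

7h means n = 7, l = 5.
For m_l = -4: cos θ = -4/√30, θ ≈ 136.91°.
|L| − L_z,max = (√30 − 5)ℏ ≈ 0.4772ℏ.
cos θ_min = 5/√30, so θ_min ≈ 24.09°.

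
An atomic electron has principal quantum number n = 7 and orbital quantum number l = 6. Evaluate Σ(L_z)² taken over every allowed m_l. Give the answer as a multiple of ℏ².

The allowed m_l values are -6, -5, -4, -3, -2, -1, 0, 1, 2, 3, 4, 5, 6.
Σ m_l² = l(l+1)(2l+1)/3 = 6·7·13/3 = 182.

Σ(L_z)² = 182 ℏ²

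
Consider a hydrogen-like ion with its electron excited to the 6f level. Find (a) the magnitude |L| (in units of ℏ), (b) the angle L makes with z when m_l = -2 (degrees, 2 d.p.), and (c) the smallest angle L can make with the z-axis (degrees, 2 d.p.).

The 6f level has l = 3.
|L| = ℏ√(3·4) = 2√3 ℏ ≈ 3.464ℏ.
For m_l = -2: cos θ = -2/√12, θ ≈ 125.26°.
cos θ_min = 3/√12, so θ_min ≈ 30.00°.

|L| = 2√3 ℏ ≈ 3.464ℏ; θ(m_l=-2) ≈ 125.26°; θ_min ≈ 30.00°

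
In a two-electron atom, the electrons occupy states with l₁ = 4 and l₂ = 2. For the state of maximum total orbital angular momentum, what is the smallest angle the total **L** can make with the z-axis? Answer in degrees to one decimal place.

By the triangle rule, |l₁ − l₂| ≤ L ≤ l₁ + l₂.
So L can be 2, 3, 4, 5, 6.
The maximum is L = 6, with |L_tot| = ℏ√(6·7) = √42 ℏ.
The minimum angle with z is arccos(6/√42) ≈ 22.2°.

θ_min ≈ 22.2°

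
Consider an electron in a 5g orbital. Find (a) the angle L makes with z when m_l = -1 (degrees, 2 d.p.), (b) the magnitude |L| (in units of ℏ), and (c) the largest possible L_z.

For 5g, l = 4.
For m_l = -1: cos θ = -1/√20, θ ≈ 102.92°.
|L| = ℏ√(4·5) = 2√5 ℏ ≈ 4.472ℏ.
L_z,max = lℏ = 4ℏ.

θ(m_l=-1) ≈ 102.92°; |L| = 2√5 ℏ ≈ 4.472ℏ; L_z,max = 4ℏ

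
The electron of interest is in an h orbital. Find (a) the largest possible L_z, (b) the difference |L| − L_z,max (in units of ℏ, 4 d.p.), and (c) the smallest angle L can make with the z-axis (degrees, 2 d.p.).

L_z,max = 5ℏ; |L|−L_z,max ≈ 0.4772ℏ; θ_min ≈ 24.09°

The letter h corresponds to l = 5.
L_z,max = lℏ = 5ℏ.
|L| − L_z,max = (√30 − 5)ℏ ≈ 0.4772ℏ.
cos θ_min = 5/√30, so θ_min ≈ 24.09°.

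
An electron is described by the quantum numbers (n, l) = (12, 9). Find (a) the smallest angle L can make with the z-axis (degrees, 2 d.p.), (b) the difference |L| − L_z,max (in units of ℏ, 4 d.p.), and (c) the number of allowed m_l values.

θ_min ≈ 18.43°; |L|−L_z,max ≈ 0.4868ℏ; 19 values

cos θ_min = 9/√90, so θ_min ≈ 18.43°.
|L| − L_z,max = (3√10 − 9)ℏ ≈ 0.4868ℏ.
There are 2l+1 = 19 values of m_l.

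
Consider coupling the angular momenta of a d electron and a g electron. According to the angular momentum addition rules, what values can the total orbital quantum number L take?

The total orbital quantum number L ranges from |l₁ − l₂| to l₁ + l₂ in integer steps.
So L can be 2, 3, 4, 5, 6.

L = 2, 3, 4, 5, 6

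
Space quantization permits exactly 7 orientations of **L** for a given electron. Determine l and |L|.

2l + 1 = 7 ⇒ l = 3.
Then |L| = √(l(l+1)) ℏ = 2√3 ℏ.

l = 3, |L| = 2√3 ℏ ≈ 3.464ℏ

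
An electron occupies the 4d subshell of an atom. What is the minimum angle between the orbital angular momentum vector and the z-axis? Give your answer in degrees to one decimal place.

The 4d subshell has l = 2.
|L| = ℏ√(l(l+1)) = √6 ℏ.
The smallest angle corresponds to the largest L_z, i.e. m_l = l = 2, giving L_z = 2ℏ.
cos θ_min = 2/√6, so θ_min ≈ 35.3°.

θ_min ≈ 35.3°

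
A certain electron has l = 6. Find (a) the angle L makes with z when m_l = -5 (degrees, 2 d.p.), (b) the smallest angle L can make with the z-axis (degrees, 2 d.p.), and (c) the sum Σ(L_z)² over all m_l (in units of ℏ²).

For m_l = -5: cos θ = -5/√42, θ ≈ 140.49°.
cos θ_min = 6/√42, so θ_min ≈ 22.21°.
Σ m_l² = 182, so Σ(L_z)² = 182 ℏ².

θ(m_l=-5) ≈ 140.49°; θ_min ≈ 22.21°; Σ(L_z)² = 182 ℏ²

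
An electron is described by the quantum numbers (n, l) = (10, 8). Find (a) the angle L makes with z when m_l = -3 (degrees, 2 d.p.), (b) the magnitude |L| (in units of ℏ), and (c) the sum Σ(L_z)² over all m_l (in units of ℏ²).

θ(m_l=-3) ≈ 110.70°; |L| = 6√2 ℏ ≈ 8.485ℏ; Σ(L_z)² = 408 ℏ²

For m_l = -3: cos θ = -3/√72, θ ≈ 110.70°.
|L| = ℏ√(8·9) = 6√2 ℏ ≈ 8.485ℏ.
Σ m_l² = 408, so Σ(L_z)² = 408 ℏ².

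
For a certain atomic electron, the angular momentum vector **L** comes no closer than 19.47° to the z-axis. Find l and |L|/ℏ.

l = 8, |L| = 6√2 ℏ ≈ 8.485ℏ

At minimum angle, m_l = l, so cos θ = l/√(l(l+1)); cos²θ = l/(l+1) = 0.8889.
l = cos²θ/sin²θ ≈ 8.
Then |L| = ℏ√(8·9) = 6√2 ℏ.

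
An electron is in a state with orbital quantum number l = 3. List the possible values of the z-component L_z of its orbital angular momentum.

L_z = m_l ℏ with m_l ranging from −l to +l in integer steps.
For l = 3: m_l ∈ {-3, -2, -1, 0, 1, 2, 3}.

L_z ∈ {−3ℏ, −2ℏ, −ℏ, 0, ℏ, 2ℏ, 3ℏ}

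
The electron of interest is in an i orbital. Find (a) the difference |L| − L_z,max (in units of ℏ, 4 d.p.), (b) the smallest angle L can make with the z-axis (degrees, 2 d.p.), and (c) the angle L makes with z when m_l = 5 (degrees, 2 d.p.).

|L|−L_z,max ≈ 0.4807ℏ; θ_min ≈ 22.21°; θ(m_l=5) ≈ 39.51°

The letter i corresponds to l = 6.
|L| − L_z,max = (√42 − 6)ℏ ≈ 0.4807ℏ.
cos θ_min = 6/√42, so θ_min ≈ 22.21°.
For m_l = 5: cos θ = 5/√42, θ ≈ 39.51°.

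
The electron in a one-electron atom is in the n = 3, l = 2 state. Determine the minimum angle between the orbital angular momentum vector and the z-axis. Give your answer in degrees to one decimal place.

θ_min ≈ 35.3°

|L|² = l(l+1)ℏ² = 6ℏ², so |L| = √6 ℏ.
The smallest angle corresponds to the largest L_z, i.e. m_l = l = 2, giving L_z = 2ℏ.
cos θ_min = 2/√6, so θ_min ≈ 35.3°.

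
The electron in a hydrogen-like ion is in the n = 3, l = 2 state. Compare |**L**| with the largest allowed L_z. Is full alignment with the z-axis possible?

No: L_z,max = 2ℏ < |L| = √6 ℏ ≈ 2.449ℏ

|L| = √6 ℏ ≈ 2.4495ℏ, while L_z,max = lℏ = 2ℏ.
Since |L| > L_z,max, the vector can never point exactly along z; the closest it comes is θ_min = arccos(2/√6) ≈ 35.3°.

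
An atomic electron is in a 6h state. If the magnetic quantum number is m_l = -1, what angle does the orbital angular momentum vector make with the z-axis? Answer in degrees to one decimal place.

θ ≈ 100.5°

The 6h subshell has l = 5.
|L| = ℏ√(l(l+1)) = √30 ℏ.
L_z = m_l ℏ = −1ℏ.
cos θ = L_z/|L| = -1/√30, so θ ≈ 100.5°.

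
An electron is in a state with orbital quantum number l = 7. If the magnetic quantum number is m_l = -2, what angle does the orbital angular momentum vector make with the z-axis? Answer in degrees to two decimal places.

|L| = ℏ√(l(l+1)) = 2√14 ℏ.
L_z = m_l ℏ = −2ℏ.
cos θ = L_z/|L| = -2/√56, so θ ≈ 105.50°.

θ ≈ 105.50°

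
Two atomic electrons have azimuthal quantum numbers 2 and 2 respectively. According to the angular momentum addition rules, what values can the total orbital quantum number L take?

Angular momentum addition gives L = |l₁ − l₂|, …, l₁ + l₂.
So L can be 0, 1, 2, 3, 4.

L = 0, 1, 2, 3, 4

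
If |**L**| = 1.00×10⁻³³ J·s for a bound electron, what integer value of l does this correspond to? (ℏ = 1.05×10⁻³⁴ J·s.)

Dividing by ℏ: |L|/ℏ ≈ 9.524.
Set l(l+1) = 90.70; the integer solution is l = 9.

l = 9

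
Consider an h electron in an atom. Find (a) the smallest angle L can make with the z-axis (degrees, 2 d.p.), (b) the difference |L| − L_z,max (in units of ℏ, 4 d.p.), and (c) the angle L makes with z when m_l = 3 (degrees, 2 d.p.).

For an h orbital, l = 5.
cos θ_min = 5/√30, so θ_min ≈ 24.09°.
|L| − L_z,max = (√30 − 5)ℏ ≈ 0.4772ℏ.
For m_l = 3: cos θ = 3/√30, θ ≈ 56.79°.

θ_min ≈ 24.09°; |L|−L_z,max ≈ 0.4772ℏ; θ(m_l=3) ≈ 56.79°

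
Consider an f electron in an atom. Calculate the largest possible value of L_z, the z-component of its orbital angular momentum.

The letter f corresponds to l = 3.
L_z = m_l ℏ with m_l ∈ {−3, …, 3}; the maximum is m_l = 3.

L_z,max = 3ℏ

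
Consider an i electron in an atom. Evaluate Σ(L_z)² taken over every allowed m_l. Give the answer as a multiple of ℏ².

Σ(L_z)² = 182 ℏ²

I corresponds to l = 6.
m_l runs from −6 to 6, i.e. {-6, -5, -4, -3, -2, -1, 0, 1, 2, 3, 4, 5, 6}.
Σ m_l² = l(l+1)(2l+1)/3 = 6·7·13/3 = 182.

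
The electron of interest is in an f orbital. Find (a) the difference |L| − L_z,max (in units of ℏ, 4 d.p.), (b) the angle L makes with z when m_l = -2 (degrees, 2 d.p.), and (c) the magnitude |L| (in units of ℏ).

|L|−L_z,max ≈ 0.4641ℏ; θ(m_l=-2) ≈ 125.26°; |L| = 2√3 ℏ ≈ 3.464ℏ

F corresponds to l = 3.
|L| − L_z,max = (2√3 − 3)ℏ ≈ 0.4641ℏ.
For m_l = -2: cos θ = -2/√12, θ ≈ 125.26°.
|L| = ℏ√(3·4) = 2√3 ℏ ≈ 3.464ℏ.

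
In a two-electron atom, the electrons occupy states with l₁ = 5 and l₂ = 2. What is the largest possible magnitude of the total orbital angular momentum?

By the triangle rule, |l₁ − l₂| ≤ L ≤ l₁ + l₂.
Allowed values: L = 3, 4, 5, 6, 7.
The largest magnitude corresponds to L = 7: |L_tot| = ℏ√(7·8) = 2√14 ℏ.

|L_tot|_max = 2√14 ℏ ≈ 7.483ℏ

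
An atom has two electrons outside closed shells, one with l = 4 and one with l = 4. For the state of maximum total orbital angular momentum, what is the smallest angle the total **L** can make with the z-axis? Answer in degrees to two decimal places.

The total orbital quantum number L ranges from |l₁ − l₂| to l₁ + l₂ in integer steps.
Allowed values: L = 0, 1, 2, 3, 4, 5, 6, 7, 8.
The maximum is L = 8, with |L_tot| = ℏ√(8·9) = 6√2 ℏ.
The minimum angle with z is arccos(8/√72) ≈ 19.47°.

θ_min ≈ 19.47°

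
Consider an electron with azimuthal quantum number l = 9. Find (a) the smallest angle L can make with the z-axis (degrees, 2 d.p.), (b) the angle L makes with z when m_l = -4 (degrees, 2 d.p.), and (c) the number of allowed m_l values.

θ_min ≈ 18.43°; θ(m_l=-4) ≈ 114.94°; 19 values

cos θ_min = 9/√90, so θ_min ≈ 18.43°.
For m_l = -4: cos θ = -4/√90, θ ≈ 114.94°.
There are 2l+1 = 19 values of m_l.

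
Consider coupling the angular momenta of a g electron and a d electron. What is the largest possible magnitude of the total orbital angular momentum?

|L_tot|_max = √42 ℏ ≈ 6.481ℏ

Angular momentum addition gives L = |l₁ − l₂|, …, l₁ + l₂.
So L can be 2, 3, 4, 5, 6.
The largest magnitude corresponds to L = 6: |L_tot| = ℏ√(6·7) = √42 ℏ.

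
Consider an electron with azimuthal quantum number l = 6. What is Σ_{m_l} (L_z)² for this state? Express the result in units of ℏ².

The allowed m_l values are -6, -5, -4, -3, -2, -1, 0, 1, 2, 3, 4, 5, 6.
Summing m² from −6 to 6: Σ m_l² = 182.

Σ(L_z)² = 182 ℏ²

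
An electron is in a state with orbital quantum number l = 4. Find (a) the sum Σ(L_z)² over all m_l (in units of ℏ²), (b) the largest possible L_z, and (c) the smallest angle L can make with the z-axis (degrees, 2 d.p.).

Σ(L_z)² = 60 ℏ²; L_z,max = 4ℏ; θ_min ≈ 26.57°

Σ m_l² = 60, so Σ(L_z)² = 60 ℏ².
L_z,max = lℏ = 4ℏ.
cos θ_min = 4/√20, so θ_min ≈ 26.57°.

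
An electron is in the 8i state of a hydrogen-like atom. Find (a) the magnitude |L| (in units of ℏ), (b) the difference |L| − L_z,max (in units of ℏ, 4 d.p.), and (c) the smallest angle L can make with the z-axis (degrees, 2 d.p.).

8i means n = 8, l = 6.
|L| = ℏ√(6·7) = √42 ℏ ≈ 6.481ℏ.
|L| − L_z,max = (√42 − 6)ℏ ≈ 0.4807ℏ.
cos θ_min = 6/√42, so θ_min ≈ 22.21°.

|L| = √42 ℏ ≈ 6.481ℏ; |L|−L_z,max ≈ 0.4807ℏ; θ_min ≈ 22.21°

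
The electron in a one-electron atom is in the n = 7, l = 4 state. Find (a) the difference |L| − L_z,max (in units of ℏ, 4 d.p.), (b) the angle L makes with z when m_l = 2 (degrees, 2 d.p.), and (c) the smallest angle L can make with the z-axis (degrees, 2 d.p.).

|L|−L_z,max ≈ 0.4721ℏ; θ(m_l=2) ≈ 63.43°; θ_min ≈ 26.57°

|L| − L_z,max = (2√5 − 4)ℏ ≈ 0.4721ℏ.
For m_l = 2: cos θ = 2/√20, θ ≈ 63.43°.
cos θ_min = 4/√20, so θ_min ≈ 26.57°.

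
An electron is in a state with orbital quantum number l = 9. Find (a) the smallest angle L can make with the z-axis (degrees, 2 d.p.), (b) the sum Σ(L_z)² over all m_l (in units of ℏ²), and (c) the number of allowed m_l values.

cos θ_min = 9/√90, so θ_min ≈ 18.43°.
Σ m_l² = 570, so Σ(L_z)² = 570 ℏ².
There are 2l+1 = 19 values of m_l.

θ_min ≈ 18.43°; Σ(L_z)² = 570 ℏ²; 19 values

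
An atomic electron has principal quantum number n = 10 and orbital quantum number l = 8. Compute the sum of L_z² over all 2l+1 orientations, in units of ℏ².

m_l runs from −8 to 8, i.e. {-8, -7, -6, -5, -4, -3, -2, -1, 0, 1, 2, 3, 4, 5, 6, 7, 8}.
Summing m² from −8 to 8: Σ m_l² = 408.

Σ(L_z)² = 408 ℏ²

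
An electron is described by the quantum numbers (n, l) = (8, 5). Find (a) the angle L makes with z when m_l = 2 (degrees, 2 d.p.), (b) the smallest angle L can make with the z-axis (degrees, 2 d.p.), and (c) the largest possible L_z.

For m_l = 2: cos θ = 2/√30, θ ≈ 68.58°.
cos θ_min = 5/√30, so θ_min ≈ 24.09°.
L_z,max = lℏ = 5ℏ.

θ(m_l=2) ≈ 68.58°; θ_min ≈ 24.09°; L_z,max = 5ℏ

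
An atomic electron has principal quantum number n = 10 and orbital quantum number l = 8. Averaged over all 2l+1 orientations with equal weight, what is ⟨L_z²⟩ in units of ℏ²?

The allowed m_l values are -8, -7, -6, -5, -4, -3, -2, -1, 0, 1, 2, 3, 4, 5, 6, 7, 8.
Average of L_z² over 17 states: 408/17 ℏ² = 24 ℏ².

⟨L_z²⟩ = 24 ℏ²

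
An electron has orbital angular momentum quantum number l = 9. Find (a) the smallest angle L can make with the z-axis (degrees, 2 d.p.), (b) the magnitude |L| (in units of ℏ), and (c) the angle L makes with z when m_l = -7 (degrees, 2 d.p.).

cos θ_min = 9/√90, so θ_min ≈ 18.43°.
|L| = ℏ√(9·10) = 3√10 ℏ ≈ 9.487ℏ.
For m_l = -7: cos θ = -7/√90, θ ≈ 137.55°.

θ_min ≈ 18.43°; |L| = 3√10 ℏ ≈ 9.487ℏ; θ(m_l=-7) ≈ 137.55°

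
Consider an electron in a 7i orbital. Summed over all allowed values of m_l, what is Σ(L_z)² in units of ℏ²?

Σ(L_z)² = 182 ℏ²

7i means n = 7, l = 6.
m_l ∈ {-6, -5, -4, -3, -2, -1, 0, 1, 2, 3, 4, 5, 6}.
Summing m² from −6 to 6: Σ m_l² = 182.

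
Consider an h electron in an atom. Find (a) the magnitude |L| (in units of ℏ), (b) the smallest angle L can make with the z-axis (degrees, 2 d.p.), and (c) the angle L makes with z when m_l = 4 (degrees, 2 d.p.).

For an h orbital, l = 5.
|L| = ℏ√(5·6) = √30 ℏ ≈ 5.477ℏ.
cos θ_min = 5/√30, so θ_min ≈ 24.09°.
For m_l = 4: cos θ = 4/√30, θ ≈ 43.09°.

|L| = √30 ℏ ≈ 5.477ℏ; θ_min ≈ 24.09°; θ(m_l=4) ≈ 43.09°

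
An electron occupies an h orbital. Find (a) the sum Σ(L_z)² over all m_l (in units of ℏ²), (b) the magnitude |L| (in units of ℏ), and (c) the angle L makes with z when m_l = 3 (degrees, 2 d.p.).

An h state has l = 5.
Σ m_l² = 110, so Σ(L_z)² = 110 ℏ².
|L| = ℏ√(5·6) = √30 ℏ ≈ 5.477ℏ.
For m_l = 3: cos θ = 3/√30, θ ≈ 56.79°.

Σ(L_z)² = 110 ℏ²; |L| = √30 ℏ ≈ 5.477ℏ; θ(m_l=3) ≈ 56.79°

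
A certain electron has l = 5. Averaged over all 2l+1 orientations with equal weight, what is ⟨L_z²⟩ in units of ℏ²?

⟨L_z²⟩ = 10 ℏ²

m_l runs from −5 to 5, i.e. {-5, -4, -3, -2, -1, 0, 1, 2, 3, 4, 5}.
⟨L_z²⟩ = ℏ²·(Σ m_l²)/(2l+1) = ℏ²·110/11 = 10ℏ².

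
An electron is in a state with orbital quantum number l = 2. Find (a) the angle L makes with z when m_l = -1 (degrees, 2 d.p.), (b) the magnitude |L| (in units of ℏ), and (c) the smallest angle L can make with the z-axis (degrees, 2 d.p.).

For m_l = -1: cos θ = -1/√6, θ ≈ 114.09°.
|L| = ℏ√(2·3) = √6 ℏ ≈ 2.449ℏ.
cos θ_min = 2/√6, so θ_min ≈ 35.26°.

θ(m_l=-1) ≈ 114.09°; |L| = √6 ℏ ≈ 2.449ℏ; θ_min ≈ 35.26°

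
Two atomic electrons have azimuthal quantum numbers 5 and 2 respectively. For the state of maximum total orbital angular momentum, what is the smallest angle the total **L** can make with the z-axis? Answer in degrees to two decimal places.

θ_min ≈ 20.70°

The total orbital quantum number L ranges from |l₁ − l₂| to l₁ + l₂ in integer steps.
Allowed values: L = 3, 4, 5, 6, 7.
The maximum is L = 7, with |L_tot| = ℏ√(7·8) = 2√14 ℏ.
The minimum angle with z is arccos(7/√56) ≈ 20.70°.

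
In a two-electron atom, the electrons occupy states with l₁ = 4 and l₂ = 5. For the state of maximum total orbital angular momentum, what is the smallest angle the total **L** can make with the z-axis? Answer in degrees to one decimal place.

Angular momentum addition gives L = |l₁ − l₂|, …, l₁ + l₂.
L ∈ {1, 2, 3, 4, 5, 6, 7, 8, 9}.
The maximum is L = 9, with |L_tot| = ℏ√(9·10) = 3√10 ℏ.
The minimum angle with z is arccos(9/√90) ≈ 18.4°.

θ_min ≈ 18.4°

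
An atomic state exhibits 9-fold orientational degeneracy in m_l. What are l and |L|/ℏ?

l = 4, |L| = 2√5 ℏ ≈ 4.472ℏ

2l + 1 = 9 ⇒ l = 4.
|L| = ℏ√(l(l+1)) = ℏ√(4·5) = 2√5 ℏ.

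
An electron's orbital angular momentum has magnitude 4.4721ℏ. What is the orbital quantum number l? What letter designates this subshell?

l = 4 (g orbital)

Since |L|² = l(l+1)ℏ², l(l+1) = 20.
l² + l − 20 = 0 ⇒ l = 4.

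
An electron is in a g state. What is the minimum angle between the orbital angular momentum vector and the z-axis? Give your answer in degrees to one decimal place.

θ_min ≈ 26.6°

For a g orbital, l = 4.
|L| = √(l(l+1)) ℏ = 2√5 ℏ.
The smallest angle corresponds to the largest L_z, i.e. m_l = l = 4, giving L_z = 4ℏ.
cos θ_min = 4/√20, so θ_min ≈ 26.6°.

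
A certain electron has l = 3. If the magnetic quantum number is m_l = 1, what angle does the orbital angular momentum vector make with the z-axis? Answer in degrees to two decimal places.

θ ≈ 73.22°

|L| = ℏ√(l(l+1)) = 2√3 ℏ.
L_z = m_l ℏ = 1ℏ.
cos θ = L_z/|L| = 1/√12, so θ ≈ 73.22°.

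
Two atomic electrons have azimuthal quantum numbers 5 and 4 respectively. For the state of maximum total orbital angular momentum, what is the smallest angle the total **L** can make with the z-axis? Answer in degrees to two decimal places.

θ_min ≈ 18.43°

The total orbital quantum number L ranges from |l₁ − l₂| to l₁ + l₂ in integer steps.
L ∈ {1, 2, 3, 4, 5, 6, 7, 8, 9}.
The maximum is L = 9, with |L_tot| = ℏ√(9·10) = 3√10 ℏ.
The minimum angle with z is arccos(9/√90) ≈ 18.43°.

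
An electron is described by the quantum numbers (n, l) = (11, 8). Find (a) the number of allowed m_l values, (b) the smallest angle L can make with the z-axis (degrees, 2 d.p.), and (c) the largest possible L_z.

There are 2l+1 = 17 values of m_l.
cos θ_min = 8/√72, so θ_min ≈ 19.47°.
L_z,max = lℏ = 8ℏ.

17 values; θ_min ≈ 19.47°; L_z,max = 8ℏ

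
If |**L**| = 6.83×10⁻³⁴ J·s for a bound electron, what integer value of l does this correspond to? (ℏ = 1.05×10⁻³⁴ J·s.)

Dividing by ℏ: |L|/ℏ ≈ 6.505.
Set l(l+1) = 42.31; the integer solution is l = 6.

l = 6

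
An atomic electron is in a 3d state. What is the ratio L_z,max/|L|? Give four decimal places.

L_z,max/|L| = 0.8165

The 3d subshell has l = 2.
|L| = √6 ℏ ≈ 2.4495ℏ, while L_z,max = lℏ = 2ℏ.
L_z,max/|L| = 2/√6 = 0.8165.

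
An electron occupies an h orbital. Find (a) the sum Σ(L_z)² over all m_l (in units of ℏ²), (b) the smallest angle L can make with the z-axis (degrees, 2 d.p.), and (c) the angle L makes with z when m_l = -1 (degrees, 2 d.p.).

The letter h corresponds to l = 5.
Σ m_l² = 110, so Σ(L_z)² = 110 ℏ².
cos θ_min = 5/√30, so θ_min ≈ 24.09°.
For m_l = -1: cos θ = -1/√30, θ ≈ 100.52°.

Σ(L_z)² = 110 ℏ²; θ_min ≈ 24.09°; θ(m_l=-1) ≈ 100.52°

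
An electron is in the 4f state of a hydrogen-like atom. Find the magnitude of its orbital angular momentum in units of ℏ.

4f means n = 4, l = 3.
|L| = ℏ√(l(l+1)) = ℏ√(3·4) = 2√3 ℏ

|L| = 2√3 ℏ ≈ 3.464ℏ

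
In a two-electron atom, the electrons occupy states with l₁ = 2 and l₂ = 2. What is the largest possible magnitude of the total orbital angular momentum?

Angular momentum addition gives L = |l₁ − l₂|, …, l₁ + l₂.
Allowed values: L = 0, 1, 2, 3, 4.
The largest magnitude corresponds to L = 4: |L_tot| = ℏ√(4·5) = 2√5 ℏ.

|L_tot|_max = 2√5 ℏ ≈ 4.472ℏ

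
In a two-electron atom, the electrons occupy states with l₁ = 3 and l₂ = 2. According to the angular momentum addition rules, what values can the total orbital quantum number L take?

L = 1, 2, 3, 4, 5

The total orbital quantum number L ranges from |l₁ − l₂| to l₁ + l₂ in integer steps.
So L can be 1, 2, 3, 4, 5.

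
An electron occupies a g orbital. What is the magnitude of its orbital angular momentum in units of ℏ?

|L| = 2√5 ℏ ≈ 4.472ℏ

The letter g corresponds to l = 4.
|L| = ℏ√(l(l+1)) = ℏ√(4·5) = 2√5 ℏ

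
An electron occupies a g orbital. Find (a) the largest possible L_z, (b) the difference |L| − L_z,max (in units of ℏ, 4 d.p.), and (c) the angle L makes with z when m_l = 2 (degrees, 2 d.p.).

L_z,max = 4ℏ; |L|−L_z,max ≈ 0.4721ℏ; θ(m_l=2) ≈ 63.43°

A g state has l = 4.
L_z,max = lℏ = 4ℏ.
|L| − L_z,max = (2√5 − 4)ℏ ≈ 0.4721ℏ.
For m_l = 2: cos θ = 2/√20, θ ≈ 63.43°.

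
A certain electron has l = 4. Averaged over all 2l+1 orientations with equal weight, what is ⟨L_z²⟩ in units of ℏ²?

⟨L_z²⟩ = 6.667 ℏ²

m_l ∈ {-4, -3, -2, -1, 0, 1, 2, 3, 4}.
⟨L_z²⟩ = ℏ²·l(l+1)/3 = 6.667ℏ².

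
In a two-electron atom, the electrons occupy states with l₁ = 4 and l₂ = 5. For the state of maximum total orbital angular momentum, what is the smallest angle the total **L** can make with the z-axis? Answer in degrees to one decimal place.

Angular momentum addition gives L = |l₁ − l₂|, …, l₁ + l₂.
L ∈ {1, 2, 3, 4, 5, 6, 7, 8, 9}.
The maximum is L = 9, with |L_tot| = ℏ√(9·10) = 3√10 ℏ.
The minimum angle with z is arccos(9/√90) ≈ 18.4°.

θ_min ≈ 18.4°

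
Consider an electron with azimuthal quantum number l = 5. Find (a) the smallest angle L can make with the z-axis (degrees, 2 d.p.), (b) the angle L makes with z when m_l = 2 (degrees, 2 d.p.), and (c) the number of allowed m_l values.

cos θ_min = 5/√30, so θ_min ≈ 24.09°.
For m_l = 2: cos θ = 2/√30, θ ≈ 68.58°.
There are 2l+1 = 11 values of m_l.

θ_min ≈ 24.09°; θ(m_l=2) ≈ 68.58°; 11 values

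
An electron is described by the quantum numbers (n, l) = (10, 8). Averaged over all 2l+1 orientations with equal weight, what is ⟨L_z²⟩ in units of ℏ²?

⟨L_z²⟩ = 24 ℏ²

m_l runs from −8 to 8, i.e. {-8, -7, -6, -5, -4, -3, -2, -1, 0, 1, 2, 3, 4, 5, 6, 7, 8}.
⟨L_z²⟩ = ℏ²·l(l+1)/3 = 24ℏ².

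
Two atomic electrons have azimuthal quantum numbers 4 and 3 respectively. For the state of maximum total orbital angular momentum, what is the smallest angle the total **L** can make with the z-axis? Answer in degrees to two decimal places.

Angular momentum addition gives L = |l₁ − l₂|, …, l₁ + l₂.
L ∈ {1, 2, 3, 4, 5, 6, 7}.
The maximum is L = 7, with |L_tot| = ℏ√(7·8) = 2√14 ℏ.
The minimum angle with z is arccos(7/√56) ≈ 20.70°.

θ_min ≈ 20.70°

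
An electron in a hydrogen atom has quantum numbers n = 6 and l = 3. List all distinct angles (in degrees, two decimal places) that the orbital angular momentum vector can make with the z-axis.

|L|² = l(l+1)ℏ² = 12ℏ², so |L| = 2√3 ℏ.
cos θ = m_l/√12 for each m_l ∈ {-3, -2, -1, 0, 1, 2, 3}.

θ ∈ {30.00°, 54.74°, 73.22°, 90.00°, 106.78°, 125.26°, 150.00°}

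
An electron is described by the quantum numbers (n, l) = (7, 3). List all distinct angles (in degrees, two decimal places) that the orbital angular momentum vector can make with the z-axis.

|L| = ℏ√(l(l+1)) = 2√3 ℏ.
cos θ = m_l/√12 for each m_l ∈ {-3, -2, -1, 0, 1, 2, 3}.

θ ∈ {30.00°, 54.74°, 73.22°, 90.00°, 106.78°, 125.26°, 150.00°}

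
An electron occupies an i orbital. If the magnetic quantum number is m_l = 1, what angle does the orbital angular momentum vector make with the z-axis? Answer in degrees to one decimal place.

θ ≈ 81.1°

An i state has l = 6.
|L| = ℏ√(l(l+1)) = √42 ℏ.
L_z = m_l ℏ = 1ℏ.
cos θ = L_z/|L| = 1/√42, so θ ≈ 81.1°.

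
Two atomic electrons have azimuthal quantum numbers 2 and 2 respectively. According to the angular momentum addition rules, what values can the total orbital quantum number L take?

L = 0, 1, 2, 3, 4

By the triangle rule, |l₁ − l₂| ≤ L ≤ l₁ + l₂.
L ∈ {0, 1, 2, 3, 4}.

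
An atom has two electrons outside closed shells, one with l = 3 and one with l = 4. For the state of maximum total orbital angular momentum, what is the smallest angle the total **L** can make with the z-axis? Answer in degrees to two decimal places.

θ_min ≈ 20.70°

By the triangle rule, |l₁ − l₂| ≤ L ≤ l₁ + l₂.
Allowed values: L = 1, 2, 3, 4, 5, 6, 7.
The maximum is L = 7, with |L_tot| = ℏ√(7·8) = 2√14 ℏ.
The minimum angle with z is arccos(7/√56) ≈ 20.70°.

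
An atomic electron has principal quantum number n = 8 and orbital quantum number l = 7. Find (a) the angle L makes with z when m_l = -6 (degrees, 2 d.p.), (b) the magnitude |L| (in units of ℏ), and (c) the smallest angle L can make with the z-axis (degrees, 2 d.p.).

θ(m_l=-6) ≈ 143.30°; |L| = 2√14 ℏ ≈ 7.483ℏ; θ_min ≈ 20.70°

For m_l = -6: cos θ = -6/√56, θ ≈ 143.30°.
|L| = ℏ√(7·8) = 2√14 ℏ ≈ 7.483ℏ.
cos θ_min = 7/√56, so θ_min ≈ 20.70°.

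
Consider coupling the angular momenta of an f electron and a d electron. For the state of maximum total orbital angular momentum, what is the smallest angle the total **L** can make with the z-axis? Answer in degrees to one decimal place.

θ_min ≈ 24.1°

By the triangle rule, |l₁ − l₂| ≤ L ≤ l₁ + l₂.
Allowed values: L = 1, 2, 3, 4, 5.
The maximum is L = 5, with |L_tot| = ℏ√(5·6) = √30 ℏ.
The minimum angle with z is arccos(5/√30) ≈ 24.1°.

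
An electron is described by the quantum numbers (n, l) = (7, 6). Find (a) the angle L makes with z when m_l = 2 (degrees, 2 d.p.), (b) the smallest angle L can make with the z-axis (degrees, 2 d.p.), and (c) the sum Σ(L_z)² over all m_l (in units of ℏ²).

For m_l = 2: cos θ = 2/√42, θ ≈ 72.02°.
cos θ_min = 6/√42, so θ_min ≈ 22.21°.
Σ m_l² = 182, so Σ(L_z)² = 182 ℏ².

θ(m_l=2) ≈ 72.02°; θ_min ≈ 22.21°; Σ(L_z)² = 182 ℏ²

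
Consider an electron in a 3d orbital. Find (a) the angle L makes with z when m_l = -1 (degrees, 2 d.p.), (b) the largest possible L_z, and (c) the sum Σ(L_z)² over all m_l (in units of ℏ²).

For 3d, l = 2.
For m_l = -1: cos θ = -1/√6, θ ≈ 114.09°.
L_z,max = lℏ = 2ℏ.
Σ m_l² = 10, so Σ(L_z)² = 10 ℏ².

θ(m_l=-1) ≈ 114.09°; L_z,max = 2ℏ; Σ(L_z)² = 10 ℏ²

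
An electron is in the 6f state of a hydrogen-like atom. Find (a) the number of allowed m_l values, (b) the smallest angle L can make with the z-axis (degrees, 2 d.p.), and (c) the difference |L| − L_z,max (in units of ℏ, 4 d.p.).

7 values; θ_min ≈ 30.00°; |L|−L_z,max ≈ 0.4641ℏ

6f means n = 6, l = 3.
There are 2l+1 = 7 values of m_l.
cos θ_min = 3/√12, so θ_min ≈ 30.00°.
|L| − L_z,max = (2√3 − 3)ℏ ≈ 0.4641ℏ.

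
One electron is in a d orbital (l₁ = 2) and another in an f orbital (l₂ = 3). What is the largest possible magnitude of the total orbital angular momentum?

The total orbital quantum number L ranges from |l₁ − l₂| to l₁ + l₂ in integer steps.
So L can be 1, 2, 3, 4, 5.
The largest magnitude corresponds to L = 5: |L_tot| = ℏ√(5·6) = √30 ℏ.

|L_tot|_max = √30 ℏ ≈ 5.477ℏ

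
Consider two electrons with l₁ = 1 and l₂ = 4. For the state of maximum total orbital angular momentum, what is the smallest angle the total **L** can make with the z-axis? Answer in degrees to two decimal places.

The total orbital quantum number L ranges from |l₁ − l₂| to l₁ + l₂ in integer steps.
So L can be 3, 4, 5.
The maximum is L = 5, with |L_tot| = ℏ√(5·6) = √30 ℏ.
The minimum angle with z is arccos(5/√30) ≈ 24.09°.

θ_min ≈ 24.09°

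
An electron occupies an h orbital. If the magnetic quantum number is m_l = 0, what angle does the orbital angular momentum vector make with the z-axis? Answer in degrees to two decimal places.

θ ≈ 90.00°

For an h orbital, l = 5.
|L|² = l(l+1)ℏ² = 30ℏ², so |L| = √30 ℏ.
L_z = m_l ℏ = 0ℏ.
cos θ = L_z/|L| = 0/√30, so θ ≈ 90.00°.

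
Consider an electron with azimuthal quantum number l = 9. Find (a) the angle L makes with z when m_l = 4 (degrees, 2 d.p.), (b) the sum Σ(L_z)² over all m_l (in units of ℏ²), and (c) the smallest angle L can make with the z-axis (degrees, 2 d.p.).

θ(m_l=4) ≈ 65.06°; Σ(L_z)² = 570 ℏ²; θ_min ≈ 18.43°

For m_l = 4: cos θ = 4/√90, θ ≈ 65.06°.
Σ m_l² = 570, so Σ(L_z)² = 570 ℏ².
cos θ_min = 9/√90, so θ_min ≈ 18.43°.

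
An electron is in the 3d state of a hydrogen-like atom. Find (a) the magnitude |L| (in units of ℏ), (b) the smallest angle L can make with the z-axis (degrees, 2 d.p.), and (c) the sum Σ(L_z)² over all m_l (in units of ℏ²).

|L| = √6 ℏ ≈ 2.449ℏ; θ_min ≈ 35.26°; Σ(L_z)² = 10 ℏ²

The 3d subshell has l = 2.
|L| = ℏ√(2·3) = √6 ℏ ≈ 2.449ℏ.
cos θ_min = 2/√6, so θ_min ≈ 35.26°.
Σ m_l² = 10, so Σ(L_z)² = 10 ℏ².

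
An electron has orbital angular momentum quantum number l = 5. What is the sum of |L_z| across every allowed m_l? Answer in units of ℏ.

m_l runs from −5 to 5, i.e. {-5, -4, -3, -2, -1, 0, 1, 2, 3, 4, 5}.
Σ|m_l| = 2(1+2+…+5) = 30.

Σ|L_z| = 30 ℏ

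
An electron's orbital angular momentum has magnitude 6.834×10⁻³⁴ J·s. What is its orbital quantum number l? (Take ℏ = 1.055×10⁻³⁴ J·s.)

In units of ℏ, |L| ≈ 6.478.
(|L|/ℏ)² = l(l+1) ≈ 41.96 ⇒ l = 6.

l = 6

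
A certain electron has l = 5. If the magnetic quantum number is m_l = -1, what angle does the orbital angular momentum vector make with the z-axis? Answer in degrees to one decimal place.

|L| = ℏ√(l(l+1)) = √30 ℏ.
L_z = m_l ℏ = −1ℏ.
cos θ = L_z/|L| = -1/√30, so θ ≈ 100.5°.

θ ≈ 100.5°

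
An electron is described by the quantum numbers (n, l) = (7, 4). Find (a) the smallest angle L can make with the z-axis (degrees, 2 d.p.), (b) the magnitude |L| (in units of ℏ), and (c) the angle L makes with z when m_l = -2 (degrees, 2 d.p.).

θ_min ≈ 26.57°; |L| = 2√5 ℏ ≈ 4.472ℏ; θ(m_l=-2) ≈ 116.57°

cos θ_min = 4/√20, so θ_min ≈ 26.57°.
|L| = ℏ√(4·5) = 2√5 ℏ ≈ 4.472ℏ.
For m_l = -2: cos θ = -2/√20, θ ≈ 116.57°.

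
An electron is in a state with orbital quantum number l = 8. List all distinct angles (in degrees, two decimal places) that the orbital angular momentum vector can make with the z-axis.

|L| = √(l(l+1)) ℏ = 6√2 ℏ.
cos θ = m_l/√72 for each m_l ∈ {-8, -7, -6, -5, -4, -3, -2, -1, 0, 1, 2, 3, 4, 5, 6, 7, 8}.

θ ∈ {19.47°, 34.42°, 45.00°, 53.90°, 61.87°, 69.30°, 76.37°, 83.23°, 90.00°, 96.77°, 103.63°, 110.70°, 118.13°, 126.10°, 135.00°, 145.58°, 160.53°}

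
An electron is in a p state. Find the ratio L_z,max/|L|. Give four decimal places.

L_z,max/|L| = 0.7071

For a p orbital, l = 1.
|L| = √2 ℏ ≈ 1.4142ℏ, while L_z,max = lℏ = 1ℏ.
L_z,max/|L| = 1/√2 = 0.7071.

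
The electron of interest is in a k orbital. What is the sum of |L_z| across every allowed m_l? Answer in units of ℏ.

Σ|L_z| = 56 ℏ

A k state has l = 7.
m_l ∈ {-7, -6, -5, -4, -3, -2, -1, 0, 1, 2, 3, 4, 5, 6, 7}.
Σ|m_l| = 2·7(7+1)/2 = 56.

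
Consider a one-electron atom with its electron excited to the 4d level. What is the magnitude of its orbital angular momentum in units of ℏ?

|L| = √6 ℏ ≈ 2.449ℏ

The 4d level has l = 2.
|L| = ℏ√(l(l+1)) = ℏ√(2·3) = √6 ℏ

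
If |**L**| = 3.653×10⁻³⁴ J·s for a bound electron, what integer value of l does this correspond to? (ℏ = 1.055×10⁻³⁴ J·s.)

l = 3

In units of ℏ, |L| ≈ 3.463.
Set l(l+1) = 11.99; the integer solution is l = 3.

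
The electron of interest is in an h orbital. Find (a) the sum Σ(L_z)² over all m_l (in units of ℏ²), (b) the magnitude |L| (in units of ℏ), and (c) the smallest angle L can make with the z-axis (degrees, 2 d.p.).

For an h orbital, l = 5.
Σ m_l² = 110, so Σ(L_z)² = 110 ℏ².
|L| = ℏ√(5·6) = √30 ℏ ≈ 5.477ℏ.
cos θ_min = 5/√30, so θ_min ≈ 24.09°.

Σ(L_z)² = 110 ℏ²; |L| = √30 ℏ ≈ 5.477ℏ; θ_min ≈ 24.09°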